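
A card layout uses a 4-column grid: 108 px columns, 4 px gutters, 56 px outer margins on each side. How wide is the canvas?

556 px

Adding margins, columns and gutters: 112 + 432 + 12 = 556 px.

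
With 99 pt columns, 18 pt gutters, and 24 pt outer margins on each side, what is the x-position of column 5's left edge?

Before column 5: the margin + 4 columns + 4 gutters.
Offset = 24 + 4·(99 + 18) = 24 + 468 = 492 pt.

492 pt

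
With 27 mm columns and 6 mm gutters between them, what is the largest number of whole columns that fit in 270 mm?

8 columns

8 columns: 8·27 + 7·6 = 258 mm ≤ 270.
9 columns: 291 mm > 270. So 8.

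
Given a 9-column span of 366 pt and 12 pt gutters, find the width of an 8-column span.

324 pt

9c + 8·12 = 366 → 9c = 270 → c = 30 pt.
Span of 8: 8·30 + 7·12 = 240 + 84 = 324 pt.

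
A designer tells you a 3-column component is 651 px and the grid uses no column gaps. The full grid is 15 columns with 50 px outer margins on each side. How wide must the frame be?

3355 px

With no column gaps, each column is 651/3 = 217 px.
Summing: 100 + 3255 = 3355 px.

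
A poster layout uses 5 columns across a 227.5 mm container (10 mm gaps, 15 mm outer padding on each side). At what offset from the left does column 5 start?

Take off 30 mm of margins, leaving 197.5 mm.
Subtracting 4 gaps of 10 leaves 157.5 for 5 columns, so c = 31.5 mm.
Each column+gutter stride is 41.5 mm; 4 of them past the 15 mm margin is 15 + 166 = 181 mm.

181 mm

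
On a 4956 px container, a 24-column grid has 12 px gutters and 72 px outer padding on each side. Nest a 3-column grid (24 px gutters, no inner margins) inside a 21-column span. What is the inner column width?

1387 px

Inside the margins: 4956 − 144 = 4812 px.
24c + 23·12 = 4812 → 24c = 4536 → c = 189 px.
21-column span = 21·189 + 20·12 = 4209 px.
3d + 2·24 = 4209 → 3d = 4161 → d = 1387 px.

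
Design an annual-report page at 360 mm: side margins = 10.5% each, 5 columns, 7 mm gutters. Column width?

51.28 mm

Margins: 10.5% × 360 = 37.8 mm each, so content = 360 − 75.6 = 284.4 mm.
Subtracting 4 gutters of 7 leaves 256.4 for 5 columns, so c = 51.28 mm.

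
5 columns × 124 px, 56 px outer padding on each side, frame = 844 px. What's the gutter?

28 px

Content width = 844 − 2·56 = 732 px.
5 columns take 5·124 = 620 px; remaining 112 splits into 4 gutters.
g = 112 / 4 = 28 px.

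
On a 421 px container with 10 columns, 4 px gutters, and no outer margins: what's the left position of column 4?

127.5 px

Subtracting 9 gutters of 4 leaves 385 for 10 columns, so c = 38.5 px.
Before column 4: 3 columns + 3 gutters.
Offset = 3·(38.5 + 4) = 3·42.5 = 127.5 px.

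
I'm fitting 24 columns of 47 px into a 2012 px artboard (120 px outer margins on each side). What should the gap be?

28 px

Inside the margins: 2012 − 240 = 1772 px.
24·47 + 23g = 1772 → 23g = 644 → g = 28 px.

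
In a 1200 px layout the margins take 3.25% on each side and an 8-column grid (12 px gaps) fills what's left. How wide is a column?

129.75 px

1200 × (1 − 2·3.25%) = 1200 × 93.5% = 1122 px for the columns.
1122 − 7·12 = 1038; ÷8 gives c = 129.75 px.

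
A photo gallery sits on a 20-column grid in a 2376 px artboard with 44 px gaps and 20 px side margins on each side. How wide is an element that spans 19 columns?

Content width = 2376 − 2·20 = 2336 px.
Subtracting 19 gaps of 44 leaves 1500 for 20 columns, so c = 75 px.
Span of 19: 19·75 + 18·44 = 1425 + 792 = 2217 px.

2217 px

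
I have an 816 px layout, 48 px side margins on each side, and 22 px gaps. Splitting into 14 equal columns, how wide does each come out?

31 px

Subtract both margins: 816 − 2·48 = 720 px.
720 − 13·22 = 434; ÷14 gives c = 31 px.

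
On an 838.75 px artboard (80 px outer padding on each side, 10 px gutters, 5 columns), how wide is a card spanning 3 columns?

Take off 160 px of margins, leaving 678.75 px.
5c + 4·10 = 678.75 → 5c = 638.75 → c = 127.75 px.
Span of 3: 3·127.75 + 2·10 = 383.25 + 20 = 403.25 px.

403.25 px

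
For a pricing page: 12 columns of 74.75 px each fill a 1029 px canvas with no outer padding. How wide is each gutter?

Columns use 897 px, leaving 132 px across 11 gutters = 12 px each.

12 px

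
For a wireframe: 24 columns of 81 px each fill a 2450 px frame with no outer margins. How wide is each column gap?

Columns use 1944 px, leaving 506 px across 23 column gaps = 22 px each.

22 px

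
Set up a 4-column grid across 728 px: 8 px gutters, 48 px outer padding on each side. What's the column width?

152 px

Take off 96 px of margins, leaving 632 px.
Subtracting 3 gutters of 8 leaves 608 for 4 columns, so c = 152 px.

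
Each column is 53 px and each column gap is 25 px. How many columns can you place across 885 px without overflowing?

11 columns

11 columns: 11·53 + 10·25 = 833 px ≤ 885.
12 columns: 911 px > 885. So 11.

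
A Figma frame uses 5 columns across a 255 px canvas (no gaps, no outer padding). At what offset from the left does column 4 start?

255 / 5 = 51 px per column.
No margin, so column 4 starts at 3·(column + gutter) = 3·51 = 153 px.

153 px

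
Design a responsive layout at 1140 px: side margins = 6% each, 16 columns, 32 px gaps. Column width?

Each margin = 6% of 1140 = 68.4 px; content = 1140 − 2·68.4 = 1003.2 px.
16c + 15·32 = 1003.2 → 16c = 523.2 → c = 32.7 px.

32.7 px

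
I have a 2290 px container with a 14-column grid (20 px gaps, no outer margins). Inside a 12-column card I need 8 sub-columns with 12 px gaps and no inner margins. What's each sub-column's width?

234.5 px

14c + 13·20 = 2290 → 14c = 2030 → c = 145 px.
12-column span = 12·145 + 11·20 = 1960 px.
Subtracting 7 gaps of 12 leaves 1876 for 8 columns, so d = 234.5 px.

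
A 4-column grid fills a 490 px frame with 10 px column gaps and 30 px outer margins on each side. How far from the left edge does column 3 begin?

250 px

Content = 490 − 2·30 = 430 px.
Subtracting 3 column gaps of 10 leaves 400 for 4 columns, so c = 100 px.
Before column 3: the margin + 2 columns + 2 column gaps.
Offset = 30 + 2·(100 + 10) = 30 + 220 = 250 px.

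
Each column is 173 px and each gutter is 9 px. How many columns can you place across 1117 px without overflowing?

k columns need k·173 + (k−1)·9 = k·182 − 9.
k·182 − 9 ≤ 1117 → k ≤ 1126 / 182 ≈ 6.19, so k = 6.

6 columns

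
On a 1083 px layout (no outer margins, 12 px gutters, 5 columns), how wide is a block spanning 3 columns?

645 px

5 columns + 4 gutters: 5c + 4·12 = 1083.
5c = 1083 − 48 = 1035, so c = 207 px.
Span of 3: 3·207 + 2·12 = 621 + 24 = 645 px.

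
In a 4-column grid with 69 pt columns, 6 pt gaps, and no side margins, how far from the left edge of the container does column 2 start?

No margin, so column 2 starts at 1·(column + gutter) = 1·75 = 75 pt.

75 pt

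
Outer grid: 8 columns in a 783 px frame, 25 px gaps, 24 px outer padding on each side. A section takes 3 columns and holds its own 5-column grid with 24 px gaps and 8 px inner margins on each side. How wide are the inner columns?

Outer content = 783 − 2·24 = 735 px.
735 − 7·25 = 560; ÷8 gives c = 70 px.
Span of 3: 3·70 + 2·25 = 210 + 50 = 260 px.
Inner content = 260 − 2·8 = 244 px.
5d + 4·24 = 244 → 5d = 148 → d = 29.6 px.

29.6 px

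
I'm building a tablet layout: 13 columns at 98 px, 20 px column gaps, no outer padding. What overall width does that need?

1514 px

Summing: 1274 + 240 = 1514 px.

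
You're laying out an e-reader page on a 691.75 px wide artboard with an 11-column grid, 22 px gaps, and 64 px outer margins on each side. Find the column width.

31.25 px

Subtract both margins: 691.75 − 2·64 = 563.75 px.
563.75 − 10·22 = 343.75; ÷11 gives c = 31.25 px.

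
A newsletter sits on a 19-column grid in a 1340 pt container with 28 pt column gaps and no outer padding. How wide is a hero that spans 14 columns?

980 pt

Subtracting 18 column gaps of 28 leaves 836 for 19 columns, so c = 44 pt.
14-column span = 14·44 + 13·28 = 980 pt.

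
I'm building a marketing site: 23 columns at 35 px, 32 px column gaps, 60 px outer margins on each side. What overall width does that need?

1629 px

Total width: 2·60 + 23·35 + 22·32 = 1629 px.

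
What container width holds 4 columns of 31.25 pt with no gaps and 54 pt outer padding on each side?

233 pt

Total width: 2·54 + 4·31.25 = 233 pt.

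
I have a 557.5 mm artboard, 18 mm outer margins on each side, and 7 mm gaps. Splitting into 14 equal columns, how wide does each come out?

30.75 mm

Take off 36 mm of margins, leaving 521.5 mm.
14c + 13·7 = 521.5 → 14c = 430.5 → c = 30.75 mm.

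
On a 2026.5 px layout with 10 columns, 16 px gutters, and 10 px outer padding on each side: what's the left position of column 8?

1425.75 px

Inside the margins: 2026.5 − 20 = 2006.5 px.
10c + 9·16 = 2006.5 → 10c = 1862.5 → c = 186.25 px.
Column 8 starts at margin + 7·(column + gutter) = 10 + 7·202.25 = 1425.75 px.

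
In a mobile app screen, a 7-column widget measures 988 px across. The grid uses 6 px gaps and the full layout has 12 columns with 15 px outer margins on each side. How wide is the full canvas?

988 − 6·6 = 952; ÷7 gives c = 136 px.
Canvas = 2·15 + 12·136 + 11·6 = 30 + 1632 + 66 = 1728 px.

1728 px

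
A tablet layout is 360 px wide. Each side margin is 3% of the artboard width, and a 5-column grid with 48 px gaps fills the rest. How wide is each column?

Margins: 3% × 360 = 10.8 px each, so content = 360 − 21.6 = 338.4 px.
338.4 − 4·48 = 146.4; ÷5 gives c = 29.28 px.

29.28 px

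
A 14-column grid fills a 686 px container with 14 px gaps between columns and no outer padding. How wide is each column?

14c + 13·14 = 686 → 14c = 504 → c = 36 px.

36 px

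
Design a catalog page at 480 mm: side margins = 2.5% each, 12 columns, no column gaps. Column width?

38 mm

Margins: 2.5% × 480 = 12 mm each, so content = 480 − 24 = 456 mm.
12c = 456 → c = 38 mm.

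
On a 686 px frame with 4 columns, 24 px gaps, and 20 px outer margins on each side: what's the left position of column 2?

187.5 px

Inside the margins: 686 − 40 = 646 px.
4c + 3·24 = 646 → 4c = 574 → c = 143.5 px.
Each column+gutter stride is 167.5 px; 1 of them past the 20 px margin is 20 + 167.5 = 187.5 px.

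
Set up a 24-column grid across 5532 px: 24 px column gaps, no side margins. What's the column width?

24c + 23·24 = 5532 → 24c = 4980 → c = 207.5 px.

207.5 px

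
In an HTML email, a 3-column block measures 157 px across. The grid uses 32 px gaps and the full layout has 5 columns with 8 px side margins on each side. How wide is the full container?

299 px

157 − 2·32 = 93; ÷3 gives c = 31 px.
Adding margins, columns and gutters: 16 + 155 + 128 = 299 px.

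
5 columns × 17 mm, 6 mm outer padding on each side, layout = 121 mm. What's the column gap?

Take off 12 mm of margins, leaving 109 mm.
5 columns take 5·17 = 85 mm; remaining 24 splits into 4 column gaps.
g = 24 / 4 = 6 mm.

6 mm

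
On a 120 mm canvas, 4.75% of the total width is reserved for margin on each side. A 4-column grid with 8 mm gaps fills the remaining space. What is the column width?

21.15 mm

Each margin = 4.75% of 120 = 5.7 mm; content = 120 − 2·5.7 = 108.6 mm.
108.6 − 3·8 = 84.6; ÷4 gives c = 21.15 mm.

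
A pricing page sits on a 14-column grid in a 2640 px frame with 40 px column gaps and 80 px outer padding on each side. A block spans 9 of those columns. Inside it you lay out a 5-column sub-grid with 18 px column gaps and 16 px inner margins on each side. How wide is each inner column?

Inside the margins: 2640 − 160 = 2480 px.
14c + 13·40 = 2480 → 14c = 1960 → c = 140 px.
9-column span = 9·140 + 8·40 = 1580 px.
Inner content = 1580 − 2·16 = 1548 px.
1548 − 4·18 = 1476; ÷5 gives d = 295.2 px.

295.2 px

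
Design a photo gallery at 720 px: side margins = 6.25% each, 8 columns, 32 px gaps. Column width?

720 × (1 − 2·6.25%) = 720 × 87.5% = 630 px for the columns.
8 columns + 7 gaps: 8c + 7·32 = 630.
8c = 630 − 224 = 406, so c = 50.75 px.

50.75 px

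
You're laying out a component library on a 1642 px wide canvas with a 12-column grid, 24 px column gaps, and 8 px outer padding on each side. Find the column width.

Content width = 1642 − 2·8 = 1626 px.
Subtracting 11 column gaps of 24 leaves 1362 for 12 columns, so c = 113.5 px.

113.5 px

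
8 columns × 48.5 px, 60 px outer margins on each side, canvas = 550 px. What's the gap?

6 px

Inside the margins: 550 − 120 = 430 px.
Columns use 388 px, leaving 42 px across 7 gaps = 6 px each.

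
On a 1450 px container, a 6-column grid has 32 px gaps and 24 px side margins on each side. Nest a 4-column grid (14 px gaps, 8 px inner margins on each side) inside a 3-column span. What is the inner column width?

Take off 48 px of margins, leaving 1402 px.
1402 − 5·32 = 1242; ÷6 gives c = 207 px.
3 columns plus 2 gaps: 621 + 64 = 685 px.
Inner content = 685 − 2·8 = 669 px.
4d + 3·14 = 669 → 4d = 627 → d = 156.75 px.

156.75 px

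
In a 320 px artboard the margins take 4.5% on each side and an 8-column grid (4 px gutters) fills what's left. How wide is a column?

32.9 px

320 × (1 − 2·4.5%) = 320 × 91% = 291.2 px for the columns.
8 columns + 7 gutters: 8c + 7·4 = 291.2.
8c = 291.2 − 28 = 263.2, so c = 32.9 px.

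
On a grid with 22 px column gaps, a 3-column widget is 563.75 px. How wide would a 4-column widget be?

563.75 − 2·22 = 519.75; ÷3 gives c = 173.25 px.
4 columns plus 3 column gaps: 693 + 66 = 759 px.

759 px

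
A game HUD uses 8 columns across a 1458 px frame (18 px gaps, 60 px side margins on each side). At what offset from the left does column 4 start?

Subtract both margins: 1458 − 2·60 = 1338 px.
1338 − 7·18 = 1212; ÷8 gives c = 151.5 px.
Each column+gutter stride is 169.5 px; 3 of them past the 60 px margin is 60 + 508.5 = 568.5 px.

568.5 px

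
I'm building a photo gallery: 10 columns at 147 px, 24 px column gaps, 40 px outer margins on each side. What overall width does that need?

Adding margins, columns and gutters: 80 + 1470 + 216 = 1766 px.

1766 px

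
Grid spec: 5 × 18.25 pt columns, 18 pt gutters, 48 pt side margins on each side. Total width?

259.25 pt

Adding margins, columns and gutters: 96 + 91.25 + 72 = 259.25 pt.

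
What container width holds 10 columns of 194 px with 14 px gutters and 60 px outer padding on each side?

Total width: 2·60 + 10·194 + 9·14 = 2186 px.

2186 px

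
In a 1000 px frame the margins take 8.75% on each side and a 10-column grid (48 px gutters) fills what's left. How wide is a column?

39.3 px

1000 × (1 − 2·8.75%) = 1000 × 82.5% = 825 px for the columns.
825 − 9·48 = 393; ÷10 gives c = 39.3 px.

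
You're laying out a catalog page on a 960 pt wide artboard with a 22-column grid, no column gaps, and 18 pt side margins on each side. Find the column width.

42 pt

Content width = 960 − 2·18 = 924 pt.
With no column gaps, each column is 924/22 = 42 pt.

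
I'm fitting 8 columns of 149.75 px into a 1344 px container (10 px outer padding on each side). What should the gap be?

18 px

Content width = 1344 − 2·10 = 1324 px.
8·149.75 + 7g = 1324 → 7g = 126 → g = 18 px.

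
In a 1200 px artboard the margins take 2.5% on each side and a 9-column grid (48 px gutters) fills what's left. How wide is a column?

1200 × (1 − 2·2.5%) = 1200 × 95% = 1140 px for the columns.
9c + 8·48 = 1140 → 9c = 756 → c = 84 px.

84 px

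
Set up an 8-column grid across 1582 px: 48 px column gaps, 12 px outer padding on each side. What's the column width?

Inside the margins: 1582 − 24 = 1558 px.
8c + 7·48 = 1558 → 8c = 1222 → c = 152.75 px.

152.75 px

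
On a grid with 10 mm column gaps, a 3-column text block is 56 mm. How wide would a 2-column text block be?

34 mm

56 − 2·10 = 36; ÷3 gives c = 12 mm.
2-column span = 2·12 + 1·10 = 34 mm.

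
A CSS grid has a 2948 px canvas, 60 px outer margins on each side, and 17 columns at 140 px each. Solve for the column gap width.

Take off 120 px of margins, leaving 2828 px.
17·140 + 16g = 2828 → 16g = 448 → g = 28 px.

28 px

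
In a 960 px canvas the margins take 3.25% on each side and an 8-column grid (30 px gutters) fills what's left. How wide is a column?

85.95 px

Each margin = 3.25% of 960 = 31.2 px; content = 960 − 2·31.2 = 897.6 px.
897.6 − 7·30 = 687.6; ÷8 gives c = 85.95 px.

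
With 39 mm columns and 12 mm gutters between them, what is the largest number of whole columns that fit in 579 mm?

11 columns: 11·39 + 10·12 = 549 mm ≤ 579.
12 columns: 600 mm > 579. So 11.

11 columns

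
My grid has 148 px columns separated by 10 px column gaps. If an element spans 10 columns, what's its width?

1570 px

10-column span = 10·148 + 9·10 = 1570 px.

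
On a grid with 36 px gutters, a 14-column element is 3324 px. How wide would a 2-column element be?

444 px

3324 − 13·36 = 2856; ÷14 gives c = 204 px.
2-column span = 2·204 + 1·36 = 444 px.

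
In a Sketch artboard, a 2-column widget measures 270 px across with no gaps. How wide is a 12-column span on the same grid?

270 / 2 = 135 px per column.
With no gaps, 12 columns span 12·135 = 1620 px.

1620 px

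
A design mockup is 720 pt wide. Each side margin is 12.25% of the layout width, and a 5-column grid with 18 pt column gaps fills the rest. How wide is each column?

94.32 pt

Margins: 12.25% × 720 = 88.2 pt each, so content = 720 − 176.4 = 543.6 pt.
5 columns + 4 column gaps: 5c + 4·18 = 543.6.
5c = 543.6 − 72 = 471.6, so c = 94.32 pt.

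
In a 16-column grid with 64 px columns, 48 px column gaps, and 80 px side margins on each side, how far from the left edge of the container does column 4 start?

Before column 4: the margin + 3 columns + 3 column gaps.
Offset = 80 + 3·(64 + 48) = 80 + 336 = 416 px.

416 px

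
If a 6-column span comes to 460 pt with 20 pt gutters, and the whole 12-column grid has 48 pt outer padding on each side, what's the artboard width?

1036 pt

6 columns + 5 gutters: 6c + 5·20 = 460.
6c = 460 − 100 = 360, so c = 60 pt.
Artboard = 2·48 + 12·60 + 11·20 = 96 + 720 + 220 = 1036 pt.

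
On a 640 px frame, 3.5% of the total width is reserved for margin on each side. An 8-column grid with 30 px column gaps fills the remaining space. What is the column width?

Each margin = 3.5% of 640 = 22.4 px; content = 640 − 2·22.4 = 595.2 px.
Subtracting 7 column gaps of 30 leaves 385.2 for 8 columns, so c = 48.15 px.

48.15 px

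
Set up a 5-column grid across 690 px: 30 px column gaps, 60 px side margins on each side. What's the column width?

90 px

Content width = 690 − 2·60 = 570 px.
570 − 4·30 = 450; ÷5 gives c = 90 px.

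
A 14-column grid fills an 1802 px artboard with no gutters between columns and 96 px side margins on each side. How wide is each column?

115 px

Subtract both margins: 1802 − 2·96 = 1610 px.
14c = 1610 → c = 115 px.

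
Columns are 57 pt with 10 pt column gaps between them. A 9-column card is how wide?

9-column span = 9·57 + 8·10 = 593 pt.

593 pt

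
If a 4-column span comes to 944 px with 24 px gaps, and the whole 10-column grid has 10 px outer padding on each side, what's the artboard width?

944 − 3·24 = 872; ÷4 gives c = 218 px.
Total width: 2·10 + 10·218 + 9·24 = 2416 px.

2416 px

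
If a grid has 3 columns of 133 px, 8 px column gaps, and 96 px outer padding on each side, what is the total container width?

Container = 2·96 + 3·133 + 2·8 = 192 + 399 + 16 = 607 px.

607 px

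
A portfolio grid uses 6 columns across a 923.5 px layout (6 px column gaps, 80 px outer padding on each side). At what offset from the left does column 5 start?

Take off 160 px of margins, leaving 763.5 px.
6c + 5·6 = 763.5 → 6c = 733.5 → c = 122.25 px.
Each column+gutter stride is 128.25 px; 4 of them past the 80 px margin is 80 + 513 = 593 px.

593 px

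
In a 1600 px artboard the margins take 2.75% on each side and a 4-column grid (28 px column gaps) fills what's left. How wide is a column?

357 px

Margins: 2.75% × 1600 = 44 px each, so content = 1600 − 88 = 1512 px.
1512 − 3·28 = 1428; ÷4 gives c = 357 px.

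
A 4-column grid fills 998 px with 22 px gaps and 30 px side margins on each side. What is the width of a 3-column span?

698 px

Subtract both margins: 998 − 2·30 = 938 px.
4c + 3·22 = 938 → 4c = 872 → c = 218 px.
3 columns plus 2 gaps: 654 + 44 = 698 px.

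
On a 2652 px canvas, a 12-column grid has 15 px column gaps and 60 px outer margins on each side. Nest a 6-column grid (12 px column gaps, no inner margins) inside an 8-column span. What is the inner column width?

Take off 120 px of margins, leaving 2532 px.
12 columns + 11 column gaps: 12c + 11·15 = 2532.
12c = 2532 − 165 = 2367, so c = 197.25 px.
8-column span = 8·197.25 + 7·15 = 1683 px.
1683 − 5·12 = 1623; ÷6 gives d = 270.5 px.

270.5 px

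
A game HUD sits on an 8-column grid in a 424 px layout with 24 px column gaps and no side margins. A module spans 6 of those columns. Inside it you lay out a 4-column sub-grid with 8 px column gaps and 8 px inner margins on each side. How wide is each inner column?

8 columns + 7 column gaps: 8c + 7·24 = 424.
8c = 424 − 168 = 256, so c = 32 px.
6 columns plus 5 column gaps: 192 + 120 = 312 px.
Inner content = 312 − 2·8 = 296 px.
4 columns + 3 column gaps: 4d + 3·8 = 296.
4d = 296 − 24 = 272, so d = 68 px.

68 px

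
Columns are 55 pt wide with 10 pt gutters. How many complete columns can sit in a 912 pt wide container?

14 columns: 14·55 + 13·10 = 900 pt ≤ 912.
15 columns: 965 pt > 912. So 14.

14 columns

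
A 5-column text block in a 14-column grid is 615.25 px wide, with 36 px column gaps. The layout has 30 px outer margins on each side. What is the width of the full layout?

5 columns + 4 column gaps: 5c + 4·36 = 615.25.
5c = 615.25 − 144 = 471.25, so c = 94.25 px.
Adding margins, columns and gutters: 60 + 1319.5 + 468 = 1847.5 px.

1847.5 px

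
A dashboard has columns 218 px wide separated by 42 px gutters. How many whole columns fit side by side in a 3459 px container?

13 columns

Each extra column adds 218 + 42 = 260 px.
(3459 + 42) / 260 = 13.47, so 13 columns fit.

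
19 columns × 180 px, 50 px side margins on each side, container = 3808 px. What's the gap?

16 px

Subtract both margins: 3808 − 2·50 = 3708 px.
Columns use 3420 px, leaving 288 px across 18 gaps = 16 px each.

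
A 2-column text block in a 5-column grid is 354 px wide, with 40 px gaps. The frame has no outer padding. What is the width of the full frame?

2c + 1·40 = 354 → 2c = 314 → c = 157 px.
Frame = 5·157 + 4·40 = 785 + 160 = 945 px.

945 px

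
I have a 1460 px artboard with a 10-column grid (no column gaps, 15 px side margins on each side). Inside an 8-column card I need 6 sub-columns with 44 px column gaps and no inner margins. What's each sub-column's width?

Take off 30 px of margins, leaving 1430 px.
With no column gaps, each column is 1430/10 = 143 px.
8-column span = 8·143 = 1144 px.
6d + 5·44 = 1144 → 6d = 924 → d = 154 px.

154 px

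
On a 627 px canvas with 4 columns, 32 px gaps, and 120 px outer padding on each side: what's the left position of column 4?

434.25 px

Subtract both margins: 627 − 2·120 = 387 px.
Subtracting 3 gaps of 32 leaves 291 for 4 columns, so c = 72.75 px.
Column 4 starts at margin + 3·(column + gutter) = 120 + 3·104.75 = 434.25 px.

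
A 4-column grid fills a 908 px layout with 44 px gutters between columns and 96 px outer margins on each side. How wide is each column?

Content width = 908 − 2·96 = 716 px.
716 − 3·44 = 584; ÷4 gives c = 146 px.

146 px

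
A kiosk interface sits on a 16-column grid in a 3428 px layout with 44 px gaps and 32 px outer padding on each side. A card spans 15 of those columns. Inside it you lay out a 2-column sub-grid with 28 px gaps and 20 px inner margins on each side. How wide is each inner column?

1541.5 px

Outer content = 3428 − 2·32 = 3364 px.
3364 − 15·44 = 2704; ÷16 gives c = 169 px.
15-column span = 15·169 + 14·44 = 3151 px.
Inner content = 3151 − 2·20 = 3111 px.
2d + 1·28 = 3111 → 2d = 3083 → d = 1541.5 px.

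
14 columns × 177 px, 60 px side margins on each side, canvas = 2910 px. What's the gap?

Subtract both margins: 2910 − 2·60 = 2790 px.
14 columns take 14·177 = 2478 px; remaining 312 splits into 13 gaps.
g = 312 / 13 = 24 px.

24 px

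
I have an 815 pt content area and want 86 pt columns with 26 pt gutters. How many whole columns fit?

7 columns: 7·86 + 6·26 = 758 pt ≤ 815.
8 columns: 870 pt > 815. So 7.

7 columns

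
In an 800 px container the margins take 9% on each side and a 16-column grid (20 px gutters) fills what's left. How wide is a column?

Margins: 9% × 800 = 72 px each, so content = 800 − 144 = 656 px.
Subtracting 15 gutters of 20 leaves 356 for 16 columns, so c = 22.25 px.

22.25 px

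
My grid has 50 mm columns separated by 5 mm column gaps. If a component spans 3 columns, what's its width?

Span of 3: 3·50 + 2·5 = 150 + 10 = 160 mm.

160 mm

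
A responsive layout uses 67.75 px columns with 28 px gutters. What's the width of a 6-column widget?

546.5 px

6 columns plus 5 gutters: 406.5 + 140 = 546.5 px.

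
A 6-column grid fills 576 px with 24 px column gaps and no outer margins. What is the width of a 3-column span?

276 px

6 columns + 5 column gaps: 6c + 5·24 = 576.
6c = 576 − 120 = 456, so c = 76 px.
3 columns plus 2 column gaps: 228 + 48 = 276 px.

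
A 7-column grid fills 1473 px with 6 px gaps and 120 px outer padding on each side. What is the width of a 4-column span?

702 px

Take off 240 px of margins, leaving 1233 px.
1233 − 6·6 = 1197; ÷7 gives c = 171 px.
4 columns plus 3 gaps: 684 + 18 = 702 px.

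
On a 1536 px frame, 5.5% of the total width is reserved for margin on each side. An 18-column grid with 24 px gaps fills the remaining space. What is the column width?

Each margin = 5.5% of 1536 = 84.48 px; content = 1536 − 2·84.48 = 1367.04 px.
18c + 17·24 = 1367.04 → 18c = 959.04 → c = 53.28 px.

53.28 px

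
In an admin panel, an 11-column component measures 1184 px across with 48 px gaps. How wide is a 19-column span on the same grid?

2080 px

11c + 10·48 = 1184 → 11c = 704 → c = 64 px.
19 columns plus 18 gaps: 1216 + 864 = 2080 px.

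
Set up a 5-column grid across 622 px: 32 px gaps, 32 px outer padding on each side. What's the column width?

Subtract both margins: 622 − 2·32 = 558 px.
Subtracting 4 gaps of 32 leaves 430 for 5 columns, so c = 86 px.

86 px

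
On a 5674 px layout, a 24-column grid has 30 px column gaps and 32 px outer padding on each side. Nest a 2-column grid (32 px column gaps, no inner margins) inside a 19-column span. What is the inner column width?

2201.5 px

Subtract both margins: 5674 − 2·32 = 5610 px.
Subtracting 23 column gaps of 30 leaves 4920 for 24 columns, so c = 205 px.
19-column span = 19·205 + 18·30 = 4435 px.
2d + 1·32 = 4435 → 2d = 4403 → d = 2201.5 px.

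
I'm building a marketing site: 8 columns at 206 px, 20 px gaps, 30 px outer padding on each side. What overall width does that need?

Adding margins, columns and gutters: 60 + 1648 + 140 = 1848 px.

1848 px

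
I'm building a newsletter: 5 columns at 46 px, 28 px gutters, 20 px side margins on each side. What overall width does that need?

382 px

Layout = 2·20 + 5·46 + 4·28 = 40 + 230 + 112 = 382 px.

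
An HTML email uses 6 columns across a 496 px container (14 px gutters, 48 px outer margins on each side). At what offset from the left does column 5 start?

Subtract both margins: 496 − 2·48 = 400 px.
6 columns + 5 gutters: 6c + 5·14 = 400.
6c = 400 − 70 = 330, so c = 55 px.
Each column+gutter stride is 69 px; 4 of them past the 48 px margin is 48 + 276 = 324 px.

324 px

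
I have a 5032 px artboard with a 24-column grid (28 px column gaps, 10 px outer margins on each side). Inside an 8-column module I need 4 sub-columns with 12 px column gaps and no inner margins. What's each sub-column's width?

Subtract both margins: 5032 − 2·10 = 5012 px.
5012 − 23·28 = 4368; ÷24 gives c = 182 px.
8 columns plus 7 column gaps: 1456 + 196 = 1652 px.
1652 − 3·12 = 1616; ÷4 gives d = 404 px.

404 px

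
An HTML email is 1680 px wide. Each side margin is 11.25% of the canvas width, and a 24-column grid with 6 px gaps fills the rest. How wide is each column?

48.5 px

1680 × (1 − 2·11.25%) = 1680 × 77.5% = 1302 px for the columns.
24 columns + 23 gaps: 24c + 23·6 = 1302.
24c = 1302 − 138 = 1164, so c = 48.5 px.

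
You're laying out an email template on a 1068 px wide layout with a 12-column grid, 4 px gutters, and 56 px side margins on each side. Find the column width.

76 px

Content width = 1068 − 2·56 = 956 px.
12 columns + 11 gutters: 12c + 11·4 = 956.
12c = 956 − 44 = 912, so c = 76 px.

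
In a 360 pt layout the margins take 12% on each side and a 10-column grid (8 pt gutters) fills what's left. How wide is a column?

360 × (1 − 2·12%) = 360 × 76% = 273.6 pt for the columns.
Subtracting 9 gutters of 8 leaves 201.6 for 10 columns, so c = 20.16 pt.

20.16 pt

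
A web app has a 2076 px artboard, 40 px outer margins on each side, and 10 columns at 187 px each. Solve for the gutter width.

14 px

Subtract both margins: 2076 − 2·40 = 1996 px.
10·187 + 9g = 1996 → 9g = 126 → g = 14 px.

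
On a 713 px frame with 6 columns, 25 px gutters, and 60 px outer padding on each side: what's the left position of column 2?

163 px

Inside the margins: 713 − 120 = 593 px.
Subtracting 5 gutters of 25 leaves 468 for 6 columns, so c = 78 px.
Before column 2: the margin + 1 column + 1 gutter.
Offset = 60 + 1·(78 + 25) = 60 + 103 = 163 px.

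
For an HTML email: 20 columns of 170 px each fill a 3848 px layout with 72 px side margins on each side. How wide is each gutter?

Subtract both margins: 3848 − 2·72 = 3704 px.
20 columns take 20·170 = 3400 px; remaining 304 splits into 19 gutters.
g = 304 / 19 = 16 px.

16 px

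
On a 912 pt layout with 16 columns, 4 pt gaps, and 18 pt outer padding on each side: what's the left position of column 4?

Content = 912 − 2·18 = 876 pt.
Subtracting 15 gaps of 4 leaves 816 for 16 columns, so c = 51 pt.
Before column 4: the margin + 3 columns + 3 gaps.
Offset = 18 + 3·(51 + 4) = 18 + 165 = 183 pt.

183 pt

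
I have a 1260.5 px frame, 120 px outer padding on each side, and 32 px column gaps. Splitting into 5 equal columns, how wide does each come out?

178.5 px

Subtract both margins: 1260.5 − 2·120 = 1020.5 px.
5c + 4·32 = 1020.5 → 5c = 892.5 → c = 178.5 px.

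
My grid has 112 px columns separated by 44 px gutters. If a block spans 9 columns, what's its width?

1360 px

9-column span = 9·112 + 8·44 = 1360 px.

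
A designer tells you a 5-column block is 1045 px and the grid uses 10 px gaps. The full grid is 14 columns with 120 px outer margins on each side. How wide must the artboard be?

3184 px

Subtracting 4 gaps of 10 leaves 1005 for 5 columns, so c = 201 px.
Total width: 2·120 + 14·201 + 13·10 = 3184 px.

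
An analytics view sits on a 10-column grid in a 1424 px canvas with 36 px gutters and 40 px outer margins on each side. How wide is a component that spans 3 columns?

378 px

Inside the margins: 1424 − 80 = 1344 px.
10 columns + 9 gutters: 10c + 9·36 = 1344.
10c = 1344 − 324 = 1020, so c = 102 px.
Span of 3: 3·102 + 2·36 = 306 + 72 = 378 px.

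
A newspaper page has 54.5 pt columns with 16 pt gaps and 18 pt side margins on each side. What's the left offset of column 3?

Before column 3: the margin + 2 columns + 2 gaps.
Offset = 18 + 2·(54.5 + 16) = 18 + 141 = 159 pt.

159 pt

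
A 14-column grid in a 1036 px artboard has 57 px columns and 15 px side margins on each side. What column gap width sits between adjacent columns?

Inside the margins: 1036 − 30 = 1006 px.
14·57 + 13g = 1006 → 13g = 208 → g = 16 px.

16 px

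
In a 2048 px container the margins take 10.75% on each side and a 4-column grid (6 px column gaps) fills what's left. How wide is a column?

397.42 px

Margins: 10.75% × 2048 = 220.16 px each, so content = 2048 − 440.32 = 1607.68 px.
1607.68 − 3·6 = 1589.68; ÷4 gives c = 397.42 px.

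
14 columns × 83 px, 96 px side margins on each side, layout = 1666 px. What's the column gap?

24 px

Take off 192 px of margins, leaving 1474 px.
14 columns take 14·83 = 1162 px; remaining 312 splits into 13 column gaps.
g = 312 / 13 = 24 px.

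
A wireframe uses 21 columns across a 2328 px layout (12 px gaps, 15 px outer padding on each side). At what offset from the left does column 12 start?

Inside the margins: 2328 − 30 = 2298 px.
2298 − 20·12 = 2058; ÷21 gives c = 98 px.
Before column 12: the margin + 11 columns + 11 gaps.
Offset = 15 + 11·(98 + 12) = 15 + 1210 = 1225 px.

1225 px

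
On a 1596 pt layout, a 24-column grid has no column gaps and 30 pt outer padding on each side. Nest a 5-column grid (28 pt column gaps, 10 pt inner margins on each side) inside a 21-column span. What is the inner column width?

242.4 pt

Inside the margins: 1596 − 60 = 1536 pt.
24c = 1536 → c = 64 pt.
With no column gaps, 21 columns span 21·64 = 1344 pt.
Inner content = 1344 − 2·10 = 1324 pt.
5d + 4·28 = 1324 → 5d = 1212 → d = 242.4 pt.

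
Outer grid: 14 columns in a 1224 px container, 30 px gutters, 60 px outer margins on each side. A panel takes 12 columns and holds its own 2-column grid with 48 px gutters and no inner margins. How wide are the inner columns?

447 px

Take off 120 px of margins, leaving 1104 px.
Subtracting 13 gutters of 30 leaves 714 for 14 columns, so c = 51 px.
12-column span = 12·51 + 11·30 = 942 px.
942 − 1·48 = 894; ÷2 gives d = 447 px.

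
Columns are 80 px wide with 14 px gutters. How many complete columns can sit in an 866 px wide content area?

9 columns: 9·80 + 8·14 = 832 px ≤ 866.
10 columns: 926 px > 866. So 9.

9 columns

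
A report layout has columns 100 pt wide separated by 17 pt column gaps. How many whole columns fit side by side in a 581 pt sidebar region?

k columns need k·100 + (k−1)·17 = k·117 − 17.
k·117 − 17 ≤ 581 → k ≤ 598 / 117 ≈ 5.11, so k = 5.

5 columns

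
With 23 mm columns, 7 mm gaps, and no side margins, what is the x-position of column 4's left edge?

90 mm

No margin, so column 4 starts at 3·(column + gutter) = 3·30 = 90 mm.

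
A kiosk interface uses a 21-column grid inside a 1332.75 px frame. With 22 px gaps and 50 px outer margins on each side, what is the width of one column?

37.75 px

Subtract both margins: 1332.75 − 2·50 = 1232.75 px.
1232.75 − 20·22 = 792.75; ÷21 gives c = 37.75 px.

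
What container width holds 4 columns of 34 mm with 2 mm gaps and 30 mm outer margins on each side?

202 mm

Total width: 2·30 + 4·34 + 3·2 = 202 mm.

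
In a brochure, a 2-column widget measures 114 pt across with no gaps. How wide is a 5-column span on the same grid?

285 pt

2c = 114 → c = 57 pt.
5-column span = 5·57 = 285 pt.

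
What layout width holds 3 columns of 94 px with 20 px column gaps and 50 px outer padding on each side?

Adding margins, columns and gutters: 100 + 282 + 40 = 422 px.

422 px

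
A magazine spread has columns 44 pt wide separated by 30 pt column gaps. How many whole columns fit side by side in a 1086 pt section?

Each extra column adds 44 + 30 = 74 pt.
(1086 + 30) / 74 = 15.08, so 15 columns fit.

15 columns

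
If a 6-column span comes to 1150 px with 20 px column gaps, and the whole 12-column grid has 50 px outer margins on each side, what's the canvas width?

2420 px

6 columns + 5 column gaps: 6c + 5·20 = 1150.
6c = 1150 − 100 = 1050, so c = 175 px.
Total width: 2·50 + 12·175 + 11·20 = 2420 px.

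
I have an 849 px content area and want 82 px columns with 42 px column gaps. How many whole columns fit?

Each extra column adds 82 + 42 = 124 px.
(849 + 42) / 124 = 7.19, so 7 columns fit.

7 columns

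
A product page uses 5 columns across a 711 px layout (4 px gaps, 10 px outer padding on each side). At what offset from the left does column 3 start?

288 px

Subtract both margins: 711 − 2·10 = 691 px.
5c + 4·4 = 691 → 5c = 675 → c = 135 px.
Before column 3: the margin + 2 columns + 2 gaps.
Offset = 10 + 2·(135 + 4) = 10 + 278 = 288 px.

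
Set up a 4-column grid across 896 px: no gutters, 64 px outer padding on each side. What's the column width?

Take off 128 px of margins, leaving 768 px.
768 / 4 = 192 px per column.

192 px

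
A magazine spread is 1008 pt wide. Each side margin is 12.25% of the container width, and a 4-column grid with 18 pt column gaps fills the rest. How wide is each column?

176.76 pt

1008 × (1 − 2·12.25%) = 1008 × 75.5% = 761.04 pt for the columns.
4 columns + 3 column gaps: 4c + 3·18 = 761.04.
4c = 761.04 − 54 = 707.04, so c = 176.76 pt.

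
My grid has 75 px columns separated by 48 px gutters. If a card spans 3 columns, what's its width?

3 columns plus 2 gutters: 225 + 96 = 321 px.

321 px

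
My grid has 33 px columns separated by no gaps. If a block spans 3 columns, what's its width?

99 px

With no gaps, 3 columns span 3·33 = 99 px.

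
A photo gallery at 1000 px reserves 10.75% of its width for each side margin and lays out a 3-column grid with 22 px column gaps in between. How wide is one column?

247 px

Each margin = 10.75% of 1000 = 107.5 px; content = 1000 − 2·107.5 = 785 px.
785 − 2·22 = 741; ÷3 gives c = 247 px.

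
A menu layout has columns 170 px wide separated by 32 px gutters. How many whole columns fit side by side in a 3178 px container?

k columns need k·170 + (k−1)·32 = k·202 − 32.
k·202 − 32 ≤ 3178 → k ≤ 3210 / 202 ≈ 15.89, so k = 15.

15 columns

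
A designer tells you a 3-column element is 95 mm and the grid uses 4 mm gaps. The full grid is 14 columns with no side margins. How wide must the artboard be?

3c + 2·4 = 95 → 3c = 87 → c = 29 mm.
Total width: 14·29 + 13·4 = 458 mm.

458 mm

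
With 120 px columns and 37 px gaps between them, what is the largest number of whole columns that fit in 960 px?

6 columns: 6·120 + 5·37 = 905 px ≤ 960.
7 columns: 1062 px > 960. So 6.

6 columns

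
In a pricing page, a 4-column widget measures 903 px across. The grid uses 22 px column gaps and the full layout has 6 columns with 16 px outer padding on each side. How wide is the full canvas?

1397.5 px

Subtracting 3 column gaps of 22 leaves 837 for 4 columns, so c = 209.25 px.
Adding margins, columns and gutters: 32 + 1255.5 + 110 = 1397.5 px.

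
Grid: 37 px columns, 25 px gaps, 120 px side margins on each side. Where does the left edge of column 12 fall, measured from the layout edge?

802 px

Column 12 starts at margin + 11·(column + gutter) = 120 + 11·62 = 802 px.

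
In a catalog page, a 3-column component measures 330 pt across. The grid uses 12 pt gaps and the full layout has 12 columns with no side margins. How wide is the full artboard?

1356 pt

3c + 2·12 = 330 → 3c = 306 → c = 102 pt.
Summing: 1224 + 132 = 1356 pt.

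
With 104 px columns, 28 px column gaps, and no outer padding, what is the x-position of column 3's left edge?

Before column 3: 2 columns + 2 column gaps.
Offset = 2·(104 + 28) = 2·132 = 264 px.

264 px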